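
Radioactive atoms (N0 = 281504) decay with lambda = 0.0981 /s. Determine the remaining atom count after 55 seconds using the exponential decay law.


N = N0 * exp(-lambda * t)
N = 281504 * exp(-0.0981 * 55)
N = 1277.2

1277.2


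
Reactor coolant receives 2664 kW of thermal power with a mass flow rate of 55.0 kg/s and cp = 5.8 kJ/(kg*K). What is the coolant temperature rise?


dT = Q / (m_dot * cp)
dT = 2664 / (55.0 * 5.8)
dT = 8.3511 C

8.3511


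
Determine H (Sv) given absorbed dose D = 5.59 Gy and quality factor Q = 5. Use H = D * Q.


H = D * Q
H = 5.59 * 5
H = 27.950 Sv

27.950


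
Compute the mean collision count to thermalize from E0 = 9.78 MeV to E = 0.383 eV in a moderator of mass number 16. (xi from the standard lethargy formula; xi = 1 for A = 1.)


xi = 1 + (A-1)^2/(2A)*ln((A-1)/(A+1)) = 0.1199467 (for A = 16)
n = ln(E0/E) / xi
n = ln(9.78e6 / 0.383) / 0.1199467
n = ln(2.553525e+07) / 0.1199467 = 142.19

142.19


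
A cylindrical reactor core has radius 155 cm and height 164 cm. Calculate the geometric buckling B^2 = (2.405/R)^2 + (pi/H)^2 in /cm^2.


B^2 = (2.405/R)^2 + (pi/H)^2
B^2 = (2.405/155)^2 + (pi/164)^2
B^2 = 6.0770e-04 /cm^2

6.0770e-04


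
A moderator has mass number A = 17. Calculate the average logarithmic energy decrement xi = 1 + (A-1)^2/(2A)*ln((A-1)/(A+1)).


xi = 1 + (A-1)^2/(2A) * ln((A-1)/(A+1))
xi = 1 + (17-1)^2/(2*17) * ln((17-1)/(17 +1))
xi = 0.11316

0.11316


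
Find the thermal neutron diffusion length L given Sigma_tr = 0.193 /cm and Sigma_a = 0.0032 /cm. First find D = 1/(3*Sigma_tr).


D = 1 / (3 * Sigma_tr) = 1 / (3 * 0.193) = 1.727116 cm
L = sqrt(D / Sigma_a)
L = sqrt(1.727116 / 0.0032)
L = 23.232 cm

23.232


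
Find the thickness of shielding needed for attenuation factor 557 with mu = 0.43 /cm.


x = ln(factor) / mu
x = ln(557) / 0.43
x = 14.704 cm

14.704


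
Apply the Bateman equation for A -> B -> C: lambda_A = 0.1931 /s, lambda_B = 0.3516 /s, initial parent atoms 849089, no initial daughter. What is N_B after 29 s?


N_B(t) = lambda_A * N_A0 / (lambda_B - lambda_A) * [exp(-lambda_A*t) - exp(-lambda_B*t)]
exp(-0.1931*29) = 0.003698234; exp(-0.3516*29) = 3.730437e-05
N_B = 0.1931 * 849089 / (0.3516 - 0.1931) * (0.003698234 - 3.730437e-05)
N_B = 3787.0

3787.0


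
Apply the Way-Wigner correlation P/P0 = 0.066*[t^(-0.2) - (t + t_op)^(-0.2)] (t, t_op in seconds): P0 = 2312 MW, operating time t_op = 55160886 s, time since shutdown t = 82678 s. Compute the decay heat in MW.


P/P0 = 0.066 * [t^(-0.2) - (t + t_op)^(-0.2)]
P/P0 = 0.066 * [82678^(-0.2) - (82678 + 55160886)^(-0.2)]
P/P0 = 0.066 * [0.1038776 - 0.02828418] = 0.004989166
P = 2312 * 0.004989166 = 11.535 MW

11.535


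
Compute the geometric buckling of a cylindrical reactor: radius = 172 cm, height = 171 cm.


B^2 = (2.405/R)^2 + (pi/H)^2
B^2 = (2.405/172)^2 + (pi/171)^2
B^2 = 5.3304e-04 /cm^2

5.3304e-04


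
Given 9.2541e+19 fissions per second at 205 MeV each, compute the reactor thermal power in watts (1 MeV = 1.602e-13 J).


P = fission_rate * E_MeV * 1.602e-13
P = 9.2541e+19 * 205 * 1.602e-13
P = 3.0391e+09 W

3.0391e+09


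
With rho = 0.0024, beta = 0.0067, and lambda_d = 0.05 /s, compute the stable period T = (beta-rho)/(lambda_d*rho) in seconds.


T = (beta - rho) / (lambda_d * rho)
T = (0.0067 - 0.0024) / (0.05 * 0.0024)
T = 35.833 s

35.833


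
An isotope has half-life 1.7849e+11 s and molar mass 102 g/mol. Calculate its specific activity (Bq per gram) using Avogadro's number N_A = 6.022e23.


lambda = ln(2) / t_half = ln(2) / 1.7849e+11 = 3.883395e-12 /s
SA = lambda * N_A / M
SA = 3.883395e-12 * 6.022e23 / 102
SA = 2.2927e+10 Bq/g

2.2927e+10


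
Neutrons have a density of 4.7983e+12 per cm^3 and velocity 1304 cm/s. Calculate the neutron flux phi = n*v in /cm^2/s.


phi = n * v
phi = 4.7983e+12 * 1304
phi = 6.2570e+15 /cm^2/s

6.2570e+15


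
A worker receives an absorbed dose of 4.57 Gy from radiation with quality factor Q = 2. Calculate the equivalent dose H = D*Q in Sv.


H = D * Q
H = 4.57 * 2
H = 9.1400 Sv

9.1400


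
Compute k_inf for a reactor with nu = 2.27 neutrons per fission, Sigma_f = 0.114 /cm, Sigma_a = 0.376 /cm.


k_inf = nu * Sigma_f / Sigma_a
k_inf = 2.27 * 0.114 / 0.376
k_inf = 0.68824

0.68824


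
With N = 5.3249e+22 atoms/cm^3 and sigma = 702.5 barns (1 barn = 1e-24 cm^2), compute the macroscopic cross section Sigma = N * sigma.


Sigma = N * sigma_barns * 1e-24
Sigma = 5.3249e+22 * 702.5 * 1e-24
Sigma = 37.407 /cm

37.407


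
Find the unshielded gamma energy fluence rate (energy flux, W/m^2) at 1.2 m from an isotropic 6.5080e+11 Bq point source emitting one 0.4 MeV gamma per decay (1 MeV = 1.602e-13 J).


psi = A * E * 1.602e-13 / (4*pi*r^2)
psi = 6.5080e+11 * 0.4 * 1.602e-13 / (4*pi*1.2^2)
psi = 0.0023046 W/m^2

0.0023046


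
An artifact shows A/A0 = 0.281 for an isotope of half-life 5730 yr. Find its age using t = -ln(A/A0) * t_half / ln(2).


lambda = ln(2) / t_half = ln(2) / 5730 = 1.209681e-04 /yr
t = -ln(A/A0) / lambda
t = -ln(0.281) / 1.209681e-04
t = 10494 yr

10494


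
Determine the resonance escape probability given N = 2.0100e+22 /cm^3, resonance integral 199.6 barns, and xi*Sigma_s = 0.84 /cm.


p = exp(-N * I * 1e-24 / (xi*Sigma_s))
p = exp(-2.0100e+22 * 199.6 * 1e-24 / 0.84)
p = 0.0084284

0.0084284


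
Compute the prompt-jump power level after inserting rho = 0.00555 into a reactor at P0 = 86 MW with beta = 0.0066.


P1/P0 = beta / (beta - rho)
P1/P0 = 0.0066 / (0.0066 - 0.00555) = 6.285714
P1 = 86 * 6.285714 = 540.57 MW

540.57


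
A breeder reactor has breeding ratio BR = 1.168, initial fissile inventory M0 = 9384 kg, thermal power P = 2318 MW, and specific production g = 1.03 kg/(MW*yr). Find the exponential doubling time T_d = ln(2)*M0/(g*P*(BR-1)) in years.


Breeding gain G = BR - 1 = 1.168 - 1 = 0.168
Fissile production rate = g * P * G = 1.03 * 2318 * 0.168 = 401.10672 kg/yr
T_d = ln(2) * M0 / (g * P * G)
T_d = ln(2) * 9384 / 401.10672 = 16.216 yr

16.216


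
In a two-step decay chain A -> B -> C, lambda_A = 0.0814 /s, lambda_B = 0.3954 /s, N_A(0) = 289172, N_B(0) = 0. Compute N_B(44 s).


N_B(t) = lambda_A * N_A0 / (lambda_B - lambda_A) * [exp(-lambda_A*t) - exp(-lambda_B*t)]
exp(-0.0814*44) = 0.02783113; exp(-0.3954*44) = 2.781751e-08
N_B = 0.0814 * 289172 / (0.3954 - 0.0814) * (0.02783113 - 2.781751e-08)
N_B = 2086.3

2086.3


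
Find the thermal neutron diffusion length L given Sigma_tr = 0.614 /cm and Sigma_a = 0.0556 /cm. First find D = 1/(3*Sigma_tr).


D = 1 / (3 * Sigma_tr) = 1 / (3 * 0.614) = 0.5428882 cm
L = sqrt(D / Sigma_a)
L = sqrt(0.5428882 / 0.0556)
L = 3.1248 cm

3.1248


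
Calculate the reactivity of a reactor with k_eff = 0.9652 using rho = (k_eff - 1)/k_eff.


rho = (k_eff - 1) / k_eff
rho = (0.9652 - 1) / 0.9652
rho = -0.036055

-0.036055


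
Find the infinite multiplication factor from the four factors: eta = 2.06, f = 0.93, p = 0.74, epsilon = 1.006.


k_inf = eta * f * p * epsilon
k_inf = 2.06 * 0.93 * 0.74 * 1.006
k_inf = 1.4262

1.4262


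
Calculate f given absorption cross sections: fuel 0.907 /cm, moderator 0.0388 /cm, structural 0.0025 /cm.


f = Sigma_a_fuel / (Sigma_a_fuel + Sigma_a_mod + Sigma_a_other)
f = 0.907 / (0.907 + 0.0388 + 0.0025)
f = 0.95645

0.95645


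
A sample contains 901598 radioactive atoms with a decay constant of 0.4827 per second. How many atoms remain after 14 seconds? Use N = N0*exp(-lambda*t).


N = N0 * exp(-lambda * t)
N = 901598 * exp(-0.4827 * 14)
N = 1047.5

1047.5


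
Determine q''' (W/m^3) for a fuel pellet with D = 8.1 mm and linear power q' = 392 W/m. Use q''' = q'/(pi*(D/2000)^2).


r = D / 2 / 1000 = 8.1 / 2 / 1000 = 0.00405 m
q''' = q' / (pi * r^2)
q''' = 392 / (pi * 0.00405^2)
q''' = 7.6072e+06 W/m^3

7.6072e+06


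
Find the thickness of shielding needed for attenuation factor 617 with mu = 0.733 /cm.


x = ln(factor) / mu
x = ln(617) / 0.733
x = 8.7652 cm

8.7652


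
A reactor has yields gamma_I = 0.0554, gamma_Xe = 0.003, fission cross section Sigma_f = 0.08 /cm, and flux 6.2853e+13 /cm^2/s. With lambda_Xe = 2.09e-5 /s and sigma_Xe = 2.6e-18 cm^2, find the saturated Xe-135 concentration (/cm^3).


Xe_eq = (gamma_I + gamma_Xe) * Sigma_f * phi / (lambda_Xe + sigma_Xe * phi)
Numerator = (0.0554 + 0.003) * 0.08 * 6.2853e+13 = 2.936492e+11
Denominator = 2.09e-5 + 2.6e-18 * 6.2853e+13 = 1.843178e-04
Xe_eq = 2.936492e+11 / 1.843178e-04 = 1.5932e+15 /cm^3

1.5932e+15


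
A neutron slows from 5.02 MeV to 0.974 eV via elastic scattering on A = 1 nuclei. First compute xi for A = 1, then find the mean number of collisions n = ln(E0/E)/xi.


xi = 1 + (A-1)^2/(2A)*ln((A-1)/(A+1)) = 1 (for A = 1)
n = ln(E0/E) / xi
n = ln(5.02e6 / 0.974) / 1
n = ln(5.154004e+06) / 1 = 15.455

15.455


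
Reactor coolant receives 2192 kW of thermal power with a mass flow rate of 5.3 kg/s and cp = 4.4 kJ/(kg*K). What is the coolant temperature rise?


dT = Q / (m_dot * cp)
dT = 2192 / (5.3 * 4.4)
dT = 93.997 C

93.997


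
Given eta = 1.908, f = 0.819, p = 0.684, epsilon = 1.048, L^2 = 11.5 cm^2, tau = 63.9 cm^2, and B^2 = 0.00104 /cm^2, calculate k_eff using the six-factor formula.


k_inf = eta*f*p*eps = 1.908*0.819*0.684*1.048 = 1.120159
P_TNL = 1/(1 + L^2*B^2) = 1/(1 + 11.5*0.00104) = 0.9881814
P_FNL = exp(-B^2*tau) = exp(-0.00104*63.9) = 0.9357041
k_eff = k_inf * P_TNL * P_FNL = 1.120159 * 0.9881814 * 0.9357041
k_eff = 1.0357

1.0357


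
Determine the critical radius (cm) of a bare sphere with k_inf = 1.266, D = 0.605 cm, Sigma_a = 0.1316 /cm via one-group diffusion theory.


L^2 = D / Sigma_a = 0.605 / 0.1316 = 4.597264 cm^2
B_m^2 = (k_inf - 1) / L^2 = (1.266 - 1) / 4.597264 = 0.05786050 /cm^2
For a bare sphere: B_g = pi/R, so R_c = pi / sqrt(B_m^2)
R_c = pi / sqrt(0.05786050) = 13.060 cm

13.060


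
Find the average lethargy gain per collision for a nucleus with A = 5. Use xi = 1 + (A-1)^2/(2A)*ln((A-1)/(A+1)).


xi = 1 + (A-1)^2/(2A) * ln((A-1)/(A+1))
xi = 1 + (5-1)^2/(2*5) * ln((5-1)/(5 +1))
xi = 0.35126

0.35126


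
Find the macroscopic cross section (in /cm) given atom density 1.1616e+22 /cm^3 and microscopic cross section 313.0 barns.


Sigma = N * sigma_barns * 1e-24
Sigma = 1.1616e+22 * 313.0 * 1e-24
Sigma = 3.6358 /cm

3.6358


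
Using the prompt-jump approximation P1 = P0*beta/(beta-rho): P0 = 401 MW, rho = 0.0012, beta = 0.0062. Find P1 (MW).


P1/P0 = beta / (beta - rho)
P1/P0 = 0.0062 / (0.0062 - 0.0012) = 1.240000
P1 = 401 * 1.240000 = 497.24 MW

497.24


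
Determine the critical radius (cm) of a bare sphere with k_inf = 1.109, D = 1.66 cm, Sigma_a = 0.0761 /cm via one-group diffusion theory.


L^2 = D / Sigma_a = 1.66 / 0.0761 = 21.81340 cm^2
B_m^2 = (k_inf - 1) / L^2 = (1.109 - 1) / 21.81340 = 0.004996928 /cm^2
For a bare sphere: B_g = pi/R, so R_c = pi / sqrt(B_m^2)
R_c = pi / sqrt(0.004996928) = 44.442 cm

44.442


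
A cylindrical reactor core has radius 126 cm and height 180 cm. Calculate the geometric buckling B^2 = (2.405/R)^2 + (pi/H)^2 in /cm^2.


B^2 = (2.405/R)^2 + (pi/H)^2
B^2 = (2.405/126)^2 + (pi/180)^2
B^2 = 6.6894e-04 /cm^2

6.6894e-04


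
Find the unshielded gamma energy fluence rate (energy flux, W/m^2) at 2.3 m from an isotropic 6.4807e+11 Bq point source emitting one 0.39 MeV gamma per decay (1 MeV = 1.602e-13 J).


psi = A * E * 1.602e-13 / (4*pi*r^2)
psi = 6.4807e+11 * 0.39 * 1.602e-13 / (4*pi*2.3^2)
psi = 6.0909e-04 W/m^2

6.0909e-04


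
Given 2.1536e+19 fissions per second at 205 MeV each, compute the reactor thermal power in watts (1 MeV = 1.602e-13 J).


P = fission_rate * E_MeV * 1.602e-13
P = 2.1536e+19 * 205 * 1.602e-13
P = 7.0726e+08 W

7.0726e+08


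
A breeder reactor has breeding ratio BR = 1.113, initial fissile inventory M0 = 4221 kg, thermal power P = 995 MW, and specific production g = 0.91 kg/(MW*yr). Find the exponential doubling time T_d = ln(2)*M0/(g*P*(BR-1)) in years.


Breeding gain G = BR - 1 = 1.113 - 1 = 0.113
Fissile production rate = g * P * G = 0.91 * 995 * 0.113 = 102.31585 kg/yr
T_d = ln(2) * M0 / (g * P * G)
T_d = ln(2) * 4221 / 102.31585 = 28.596 yr

28.596


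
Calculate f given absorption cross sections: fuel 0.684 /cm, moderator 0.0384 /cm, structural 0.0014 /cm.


f = Sigma_a_fuel / (Sigma_a_fuel + Sigma_a_mod + Sigma_a_other)
f = 0.684 / (0.684 + 0.0384 + 0.0014)
f = 0.94501

0.94501


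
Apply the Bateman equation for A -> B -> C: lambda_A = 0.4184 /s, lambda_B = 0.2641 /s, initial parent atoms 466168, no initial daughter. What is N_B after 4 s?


N_B(t) = lambda_A * N_A0 / (lambda_B - lambda_A) * [exp(-lambda_A*t) - exp(-lambda_B*t)]
exp(-0.4184*4) = 0.1875706; exp(-0.2641*4) = 0.3477053
N_B = 0.4184 * 466168 / (0.2641 - 0.4184) * (0.1875706 - 0.3477053)
N_B = 202420

202420


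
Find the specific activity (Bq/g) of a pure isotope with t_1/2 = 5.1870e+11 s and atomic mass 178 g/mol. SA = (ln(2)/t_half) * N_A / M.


lambda = ln(2) / t_half = ln(2) / 5.1870e+11 = 1.336316e-12 /s
SA = lambda * N_A / M
SA = 1.336316e-12 * 6.022e23 / 178
SA = 4.5210e+09 Bq/g

4.5210e+09


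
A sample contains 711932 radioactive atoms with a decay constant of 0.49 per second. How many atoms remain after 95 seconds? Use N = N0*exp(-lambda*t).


N = N0 * exp(-lambda * t)
N = 711932 * exp(-0.49 * 95)
N = 4.3254e-15

4.3254e-15


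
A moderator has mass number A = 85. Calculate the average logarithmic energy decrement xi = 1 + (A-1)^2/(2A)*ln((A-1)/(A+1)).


xi = 1 + (A-1)^2/(2A) * ln((A-1)/(A+1))
xi = 1 + (85-1)^2/(2*85) * ln((85-1)/(85 +1))
xi = 0.023346

0.023346


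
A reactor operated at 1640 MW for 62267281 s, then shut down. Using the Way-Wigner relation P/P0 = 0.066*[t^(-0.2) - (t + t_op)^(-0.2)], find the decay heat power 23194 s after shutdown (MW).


P/P0 = 0.066 * [t^(-0.2) - (t + t_op)^(-0.2)]
P/P0 = 0.066 * [23194^(-0.2) - (23194 + 62267281)^(-0.2)]
P/P0 = 0.066 * [0.1339445 - 0.02761313] = 0.007017870
P = 1640 * 0.007017870 = 11.509 MW

11.509


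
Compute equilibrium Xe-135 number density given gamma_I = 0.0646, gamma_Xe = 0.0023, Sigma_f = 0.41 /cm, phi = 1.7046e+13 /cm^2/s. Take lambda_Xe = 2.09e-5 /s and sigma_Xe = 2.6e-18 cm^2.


Xe_eq = (gamma_I + gamma_Xe) * Sigma_f * phi / (lambda_Xe + sigma_Xe * phi)
Numerator = (0.0646 + 0.0023) * 0.41 * 1.7046e+13 = 4.675547e+11
Denominator = 2.09e-5 + 2.6e-18 * 1.7046e+13 = 6.521960e-05
Xe_eq = 4.675547e+11 / 6.521960e-05 = 7.1689e+15 /cm^3

7.1689e+15


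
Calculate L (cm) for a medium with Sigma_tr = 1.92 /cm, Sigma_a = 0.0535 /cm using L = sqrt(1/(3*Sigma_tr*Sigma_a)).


D = 1 / (3 * Sigma_tr) = 1 / (3 * 1.92) = 0.1736111 cm
L = sqrt(D / Sigma_a)
L = sqrt(0.1736111 / 0.0535)
L = 1.8014 cm

1.8014


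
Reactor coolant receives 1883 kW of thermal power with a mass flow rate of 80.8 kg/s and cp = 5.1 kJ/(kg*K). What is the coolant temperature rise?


dT = Q / (m_dot * cp)
dT = 1883 / (80.8 * 5.1)
dT = 4.5695 C

4.5695


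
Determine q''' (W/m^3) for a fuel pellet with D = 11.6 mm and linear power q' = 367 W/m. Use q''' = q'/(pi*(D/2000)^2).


r = D / 2 / 1000 = 11.6 / 2 / 1000 = 0.0058 m
q''' = q' / (pi * r^2)
q''' = 367 / (pi * 0.0058^2)
q''' = 3.4726e+06 W/m^3

3.4726e+06


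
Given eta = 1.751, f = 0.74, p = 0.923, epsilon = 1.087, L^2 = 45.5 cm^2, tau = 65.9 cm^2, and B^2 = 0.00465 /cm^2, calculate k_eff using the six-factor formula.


k_inf = eta*f*p*eps = 1.751*0.74*0.923*1.087 = 1.300017
P_TNL = 1/(1 + L^2*B^2) = 1/(1 + 45.5*0.00465) = 0.8253719
P_FNL = exp(-B^2*tau) = exp(-0.00465*65.9) = 0.7360664
k_eff = k_inf * P_TNL * P_FNL = 1.300017 * 0.8253719 * 0.7360664
k_eff = 0.78980

0.78980


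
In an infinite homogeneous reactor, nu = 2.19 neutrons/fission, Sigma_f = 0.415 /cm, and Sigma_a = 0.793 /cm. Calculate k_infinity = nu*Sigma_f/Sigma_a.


k_inf = nu * Sigma_f / Sigma_a
k_inf = 2.19 * 0.415 / 0.793
k_inf = 1.1461

1.1461


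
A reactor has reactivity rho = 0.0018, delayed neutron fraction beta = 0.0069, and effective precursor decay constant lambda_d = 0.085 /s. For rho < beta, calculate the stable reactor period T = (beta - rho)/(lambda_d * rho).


T = (beta - rho) / (lambda_d * rho)
T = (0.0069 - 0.0018) / (0.085 * 0.0018)
T = 33.333 s

33.333


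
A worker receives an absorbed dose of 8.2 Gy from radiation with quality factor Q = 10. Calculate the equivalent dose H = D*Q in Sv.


H = D * Q
H = 8.2 * 10
H = 82.000 Sv

82.000


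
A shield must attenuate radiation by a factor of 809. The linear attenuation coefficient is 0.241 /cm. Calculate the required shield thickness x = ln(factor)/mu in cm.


x = ln(factor) / mu
x = ln(809) / 0.241
x = 27.783 cm

27.783


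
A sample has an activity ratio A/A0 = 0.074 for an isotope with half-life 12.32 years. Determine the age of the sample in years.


lambda = ln(2) / t_half = ln(2) / 12.32 = 0.05626195 /yr
t = -ln(A/A0) / lambda
t = -ln(0.074) / 0.05626195
t = 46.278 yr

46.278


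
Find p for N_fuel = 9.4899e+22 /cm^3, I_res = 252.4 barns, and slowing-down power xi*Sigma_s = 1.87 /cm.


p = exp(-N * I * 1e-24 / (xi*Sigma_s))
p = exp(-9.4899e+22 * 252.4 * 1e-24 / 1.87)
p = 2.7365e-06

2.7365e-06


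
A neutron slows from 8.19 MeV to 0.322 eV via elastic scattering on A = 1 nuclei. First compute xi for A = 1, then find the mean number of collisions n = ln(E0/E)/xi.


xi = 1 + (A-1)^2/(2A)*ln((A-1)/(A+1)) = 1 (for A = 1)
n = ln(E0/E) / xi
n = ln(8.19e6 / 0.322) / 1
n = ln(2.543478e+07) / 1 = 17.052

17.052


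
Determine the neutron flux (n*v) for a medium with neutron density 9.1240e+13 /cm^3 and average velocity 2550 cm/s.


phi = n * v
phi = 9.1240e+13 * 2550
phi = 2.3266e+17 /cm^2/s

2.3266e+17


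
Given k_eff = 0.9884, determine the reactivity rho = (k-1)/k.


rho = (k_eff - 1) / k_eff
rho = (0.9884 - 1) / 0.9884
rho = -0.011736

-0.011736


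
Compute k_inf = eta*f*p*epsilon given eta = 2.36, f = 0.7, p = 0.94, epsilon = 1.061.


k_inf = eta * f * p * epsilon
k_inf = 2.36 * 0.7 * 0.94 * 1.061
k_inf = 1.6476

1.6476


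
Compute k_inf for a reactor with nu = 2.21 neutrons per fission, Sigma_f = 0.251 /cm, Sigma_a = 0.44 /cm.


k_inf = nu * Sigma_f / Sigma_a
k_inf = 2.21 * 0.251 / 0.44
k_inf = 1.2607

1.2607


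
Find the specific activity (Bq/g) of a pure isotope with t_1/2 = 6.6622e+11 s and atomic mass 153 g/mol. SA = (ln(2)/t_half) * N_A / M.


lambda = ln(2) / t_half = ln(2) / 6.6622e+11 = 1.040418e-12 /s
SA = lambda * N_A / M
SA = 1.040418e-12 * 6.022e23 / 153
SA = 4.0950e+09 Bq/g

4.0950e+09


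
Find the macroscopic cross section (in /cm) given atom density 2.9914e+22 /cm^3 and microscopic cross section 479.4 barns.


Sigma = N * sigma_barns * 1e-24
Sigma = 2.9914e+22 * 479.4 * 1e-24
Sigma = 14.341 /cm

14.341


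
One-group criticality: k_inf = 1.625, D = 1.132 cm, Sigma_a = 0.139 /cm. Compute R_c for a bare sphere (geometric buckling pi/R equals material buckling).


L^2 = D / Sigma_a = 1.132 / 0.139 = 8.143885 cm^2
B_m^2 = (k_inf - 1) / L^2 = (1.625 - 1) / 8.143885 = 0.07674470 /cm^2
For a bare sphere: B_g = pi/R, so R_c = pi / sqrt(B_m^2)
R_c = pi / sqrt(0.07674470) = 11.340 cm

11.340


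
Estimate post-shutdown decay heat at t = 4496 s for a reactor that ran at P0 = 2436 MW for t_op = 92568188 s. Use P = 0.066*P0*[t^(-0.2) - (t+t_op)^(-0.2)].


P/P0 = 0.066 * [t^(-0.2) - (t + t_op)^(-0.2)]
P/P0 = 0.066 * [4496^(-0.2) - (4496 + 92568188)^(-0.2)]
P/P0 = 0.066 * [0.1859665 - 0.02550959] = 0.01059016
P = 2436 * 0.01059016 = 25.798 MW

25.798


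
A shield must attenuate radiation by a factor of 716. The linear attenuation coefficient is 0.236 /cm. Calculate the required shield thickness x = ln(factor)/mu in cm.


x = ln(factor) / mu
x = ln(716) / 0.236
x = 27.855 cm

27.855


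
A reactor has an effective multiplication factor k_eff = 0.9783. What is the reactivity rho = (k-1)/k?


rho = (k_eff - 1) / k_eff
rho = (0.9783 - 1) / 0.9783
rho = -0.022181

-0.022181


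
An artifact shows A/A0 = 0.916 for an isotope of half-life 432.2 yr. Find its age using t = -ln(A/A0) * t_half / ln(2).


lambda = ln(2) / t_half = ln(2) / 432.2 = 0.001603765 /yr
t = -ln(A/A0) / lambda
t = -ln(0.916) / 0.001603765
t = 54.708 yr

54.708


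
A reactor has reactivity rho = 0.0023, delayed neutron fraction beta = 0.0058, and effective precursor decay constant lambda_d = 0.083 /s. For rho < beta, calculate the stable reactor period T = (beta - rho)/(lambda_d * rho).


T = (beta - rho) / (lambda_d * rho)
T = (0.0058 - 0.0023) / (0.083 * 0.0023)
T = 18.334 s

18.334


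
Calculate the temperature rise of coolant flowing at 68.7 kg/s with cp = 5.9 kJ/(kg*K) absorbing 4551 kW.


dT = Q / (m_dot * cp)
dT = 4551 / (68.7 * 5.9)
dT = 11.228 C

11.228


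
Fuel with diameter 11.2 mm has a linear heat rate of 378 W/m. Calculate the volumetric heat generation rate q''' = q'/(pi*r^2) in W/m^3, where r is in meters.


r = D / 2 / 1000 = 11.2 / 2 / 1000 = 0.0056 m
q''' = q' / (pi * r^2)
q''' = 378 / (pi * 0.0056^2)
q''' = 3.8368e+06 W/m^3

3.8368e+06


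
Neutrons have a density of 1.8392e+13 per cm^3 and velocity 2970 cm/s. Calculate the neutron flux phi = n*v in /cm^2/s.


phi = n * v
phi = 1.8392e+13 * 2970
phi = 5.4624e+16 /cm^2/s

5.4624e+16


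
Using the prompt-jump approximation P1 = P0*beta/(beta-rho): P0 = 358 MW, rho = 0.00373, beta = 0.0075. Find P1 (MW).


P1/P0 = beta / (beta - rho)
P1/P0 = 0.0075 / (0.0075 - 0.00373) = 1.989390
P1 = 358 * 1.989390 = 712.20 MW

712.20


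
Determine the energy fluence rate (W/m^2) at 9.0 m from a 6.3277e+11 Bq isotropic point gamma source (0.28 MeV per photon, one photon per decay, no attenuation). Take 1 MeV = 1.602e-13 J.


psi = A * E * 1.602e-13 / (4*pi*r^2)
psi = 6.3277e+11 * 0.28 * 1.602e-13 / (4*pi*9.0^2)
psi = 2.7885e-05 W/m^2

2.7885e-05


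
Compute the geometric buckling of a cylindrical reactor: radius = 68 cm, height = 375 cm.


B^2 = (2.405/R)^2 + (pi/H)^2
B^2 = (2.405/68)^2 + (pi/375)^2
B^2 = 0.0013211 /cm^2

0.0013211


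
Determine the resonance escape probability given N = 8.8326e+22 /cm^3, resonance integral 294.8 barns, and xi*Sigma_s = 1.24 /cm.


p = exp(-N * I * 1e-24 / (xi*Sigma_s))
p = exp(-8.8326e+22 * 294.8 * 1e-24 / 1.24)
p = 7.5917e-10

7.5917e-10


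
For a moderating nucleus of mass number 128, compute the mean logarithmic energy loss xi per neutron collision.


xi = 1 + (A-1)^2/(2A) * ln((A-1)/(A+1))
xi = 1 + (128-1)^2/(2*128) * ln((128-1)/(128 +1))
xi = 0.015544

0.015544


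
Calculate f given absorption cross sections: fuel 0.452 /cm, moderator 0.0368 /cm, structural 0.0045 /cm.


f = Sigma_a_fuel / (Sigma_a_fuel + Sigma_a_mod + Sigma_a_other)
f = 0.452 / (0.452 + 0.0368 + 0.0045)
f = 0.91628

0.91628


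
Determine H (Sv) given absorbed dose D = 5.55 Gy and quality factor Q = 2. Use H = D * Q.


H = D * Q
H = 5.55 * 2
H = 11.100 Sv

11.100


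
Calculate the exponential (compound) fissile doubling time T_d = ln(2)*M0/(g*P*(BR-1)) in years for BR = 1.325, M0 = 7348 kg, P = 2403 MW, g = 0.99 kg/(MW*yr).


Breeding gain G = BR - 1 = 1.325 - 1 = 0.325
Fissile production rate = g * P * G = 0.99 * 2403 * 0.325 = 773.16525 kg/yr
T_d = ln(2) * M0 / (g * P * G)
T_d = ln(2) * 7348 / 773.16525 = 6.5875 yr

6.5875


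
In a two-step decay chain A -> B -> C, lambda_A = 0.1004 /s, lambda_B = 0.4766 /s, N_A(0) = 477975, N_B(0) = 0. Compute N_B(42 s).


N_B(t) = lambda_A * N_A0 / (lambda_B - lambda_A) * [exp(-lambda_A*t) - exp(-lambda_B*t)]
exp(-0.1004*42) = 0.01474576; exp(-0.4766*42) = 2.026005e-09
N_B = 0.1004 * 477975 / (0.4766 - 0.1004) * (0.01474576 - 2.026005e-09)
N_B = 1881.0

1881.0


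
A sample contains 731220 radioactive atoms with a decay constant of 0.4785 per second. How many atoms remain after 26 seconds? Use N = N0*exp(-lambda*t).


N = N0 * exp(-lambda * t)
N = 731220 * exp(-0.4785 * 26)
N = 2.8906

2.8906


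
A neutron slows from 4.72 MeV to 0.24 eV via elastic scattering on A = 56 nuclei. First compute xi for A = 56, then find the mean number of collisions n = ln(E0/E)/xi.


xi = 1 + (A-1)^2/(2A)*ln((A-1)/(A+1)) = 0.03529286 (for A = 56)
n = ln(E0/E) / xi
n = ln(4.72e6 / 0.24) / 0.03529286
n = ln(1.966667e+07) / 0.03529286 = 475.86

475.86


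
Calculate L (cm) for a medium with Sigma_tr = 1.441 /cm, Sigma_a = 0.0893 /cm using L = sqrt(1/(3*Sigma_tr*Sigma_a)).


D = 1 / (3 * Sigma_tr) = 1 / (3 * 1.441) = 0.2313208 cm
L = sqrt(D / Sigma_a)
L = sqrt(0.2313208 / 0.0893)
L = 1.6095 cm

1.6095


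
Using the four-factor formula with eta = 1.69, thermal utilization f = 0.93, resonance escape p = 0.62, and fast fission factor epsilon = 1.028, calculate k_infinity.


k_inf = eta * f * p * epsilon
k_inf = 1.69 * 0.93 * 0.62 * 1.028
k_inf = 1.0017

1.0017


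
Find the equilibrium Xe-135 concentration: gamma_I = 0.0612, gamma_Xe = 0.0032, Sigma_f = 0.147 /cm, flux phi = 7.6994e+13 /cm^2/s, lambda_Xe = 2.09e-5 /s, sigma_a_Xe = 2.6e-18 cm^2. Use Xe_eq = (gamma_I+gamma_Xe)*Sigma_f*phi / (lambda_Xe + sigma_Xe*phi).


Xe_eq = (gamma_I + gamma_Xe) * Sigma_f * phi / (lambda_Xe + sigma_Xe * phi)
Numerator = (0.0612 + 0.0032) * 0.147 * 7.6994e+13 = 7.288868e+11
Denominator = 2.09e-5 + 2.6e-18 * 7.6994e+13 = 2.210844e-04
Xe_eq = 7.288868e+11 / 2.210844e-04 = 3.2969e+15 /cm^3

3.2969e+15


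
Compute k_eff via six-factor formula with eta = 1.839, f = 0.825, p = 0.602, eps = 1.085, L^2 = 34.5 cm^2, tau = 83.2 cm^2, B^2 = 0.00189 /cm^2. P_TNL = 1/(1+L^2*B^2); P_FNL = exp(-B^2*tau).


k_inf = eta*f*p*eps = 1.839*0.825*0.602*1.085 = 0.9909732
P_TNL = 1/(1 + L^2*B^2) = 1/(1 + 34.5*0.00189) = 0.9387864
P_FNL = exp(-B^2*tau) = exp(-0.00189*83.2) = 0.8544921
k_eff = k_inf * P_TNL * P_FNL = 0.9909732 * 0.9387864 * 0.8544921
k_eff = 0.79494

0.79494


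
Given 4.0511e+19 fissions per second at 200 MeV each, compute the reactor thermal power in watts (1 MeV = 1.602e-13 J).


P = fission_rate * E_MeV * 1.602e-13
P = 4.0511e+19 * 200 * 1.602e-13
P = 1.2980e+09 W

1.2980e+09


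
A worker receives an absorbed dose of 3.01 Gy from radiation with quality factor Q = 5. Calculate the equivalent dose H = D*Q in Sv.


H = D * Q
H = 3.01 * 5
H = 15.050 Sv

15.050


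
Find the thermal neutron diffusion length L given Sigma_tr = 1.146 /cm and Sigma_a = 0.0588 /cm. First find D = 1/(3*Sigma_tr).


D = 1 / (3 * Sigma_tr) = 1 / (3 * 1.146) = 0.2908668 cm
L = sqrt(D / Sigma_a)
L = sqrt(0.2908668 / 0.0588)
L = 2.2241 cm

2.2241


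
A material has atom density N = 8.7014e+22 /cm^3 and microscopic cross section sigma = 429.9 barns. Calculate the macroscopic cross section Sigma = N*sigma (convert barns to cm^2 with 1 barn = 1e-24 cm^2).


Sigma = N * sigma_barns * 1e-24
Sigma = 8.7014e+22 * 429.9 * 1e-24
Sigma = 37.407 /cm

37.407


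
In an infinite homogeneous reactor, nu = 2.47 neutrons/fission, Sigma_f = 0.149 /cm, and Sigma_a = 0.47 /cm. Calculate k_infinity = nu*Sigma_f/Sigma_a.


k_inf = nu * Sigma_f / Sigma_a
k_inf = 2.47 * 0.149 / 0.47
k_inf = 0.78304

0.78304


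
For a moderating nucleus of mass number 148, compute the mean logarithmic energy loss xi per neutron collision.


xi = 1 + (A-1)^2/(2A) * ln((A-1)/(A+1))
xi = 1 + (148-1)^2/(2*148) * ln((148-1)/(148 +1))
xi = 0.013453

0.013453


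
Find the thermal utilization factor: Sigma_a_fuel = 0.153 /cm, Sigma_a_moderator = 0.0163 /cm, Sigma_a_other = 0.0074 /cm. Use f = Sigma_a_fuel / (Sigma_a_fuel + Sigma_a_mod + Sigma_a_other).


f = Sigma_a_fuel / (Sigma_a_fuel + Sigma_a_mod + Sigma_a_other)
f = 0.153 / (0.153 + 0.0163 + 0.0074)
f = 0.86587

0.86587


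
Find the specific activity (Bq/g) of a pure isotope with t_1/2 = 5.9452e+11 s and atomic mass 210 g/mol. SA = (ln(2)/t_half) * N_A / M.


lambda = ln(2) / t_half = ln(2) / 5.9452e+11 = 1.165894e-12 /s
SA = lambda * N_A / M
SA = 1.165894e-12 * 6.022e23 / 210
SA = 3.3433e+09 Bq/g

3.3433e+09


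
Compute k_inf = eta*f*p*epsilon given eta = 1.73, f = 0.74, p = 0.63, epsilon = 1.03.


k_inf = eta * f * p * epsilon
k_inf = 1.73 * 0.74 * 0.63 * 1.03
k_inf = 0.83072

0.83072


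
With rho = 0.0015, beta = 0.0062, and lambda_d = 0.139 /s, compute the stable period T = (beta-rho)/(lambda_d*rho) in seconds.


T = (beta - rho) / (lambda_d * rho)
T = (0.0062 - 0.0015) / (0.139 * 0.0015)
T = 22.542 s

22.542


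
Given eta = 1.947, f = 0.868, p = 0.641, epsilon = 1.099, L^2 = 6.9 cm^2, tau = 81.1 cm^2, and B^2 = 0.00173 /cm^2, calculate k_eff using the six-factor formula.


k_inf = eta*f*p*eps = 1.947*0.868*0.641*1.099 = 1.190533
P_TNL = 1/(1 + L^2*B^2) = 1/(1 + 6.9*0.00173) = 0.9882038
P_FNL = exp(-B^2*tau) = exp(-0.00173*81.1) = 0.8690949
k_eff = k_inf * P_TNL * P_FNL = 1.190533 * 0.9882038 * 0.8690949
k_eff = 1.0225

1.0225


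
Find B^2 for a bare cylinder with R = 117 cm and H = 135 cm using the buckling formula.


B^2 = (2.405/R)^2 + (pi/H)^2
B^2 = (2.405/117)^2 + (pi/135)^2
B^2 = 9.6407e-04 /cm^2

9.6407e-04


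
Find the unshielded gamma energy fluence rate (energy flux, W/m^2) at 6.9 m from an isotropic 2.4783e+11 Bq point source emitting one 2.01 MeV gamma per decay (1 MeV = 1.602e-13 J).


psi = A * E * 1.602e-13 / (4*pi*r^2)
psi = 2.4783e+11 * 2.01 * 1.602e-13 / (4*pi*6.9^2)
psi = 1.3338e-04 W/m^2

1.3338e-04


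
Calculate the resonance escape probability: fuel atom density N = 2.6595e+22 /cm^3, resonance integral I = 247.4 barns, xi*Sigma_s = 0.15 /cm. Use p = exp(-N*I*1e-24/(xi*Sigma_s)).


p = exp(-N * I * 1e-24 / (xi*Sigma_s))
p = exp(-2.6595e+22 * 247.4 * 1e-24 / 0.15)
p = 8.9145e-20

8.9145e-20


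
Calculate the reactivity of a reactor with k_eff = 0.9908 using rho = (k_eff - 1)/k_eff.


rho = (k_eff - 1) / k_eff
rho = (0.9908 - 1) / 0.9908
rho = -0.0092854

-0.0092854


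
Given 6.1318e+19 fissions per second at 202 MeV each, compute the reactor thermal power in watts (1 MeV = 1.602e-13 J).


P = fission_rate * E_MeV * 1.602e-13
P = 6.1318e+19 * 202 * 1.602e-13
P = 1.9843e+09 W

1.9843e+09


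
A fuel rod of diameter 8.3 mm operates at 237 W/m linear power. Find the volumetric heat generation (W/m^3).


r = D / 2 / 1000 = 8.3 / 2 / 1000 = 0.00415 m
q''' = q' / (pi * r^2)
q''' = 237 / (pi * 0.00415^2)
q''' = 4.3803e+06 W/m^3

4.3803e+06


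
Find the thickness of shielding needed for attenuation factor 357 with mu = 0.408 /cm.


x = ln(factor) / mu
x = ln(357) / 0.408
x = 14.406 cm

14.406


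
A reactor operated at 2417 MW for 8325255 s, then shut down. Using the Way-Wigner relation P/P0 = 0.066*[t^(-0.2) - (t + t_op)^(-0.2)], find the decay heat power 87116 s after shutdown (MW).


P/P0 = 0.066 * [t^(-0.2) - (t + t_op)^(-0.2)]
P/P0 = 0.066 * [87116^(-0.2) - (87116 + 8325255)^(-0.2)]
P/P0 = 0.066 * [0.1027970 - 0.04121130] = 0.004064656
P = 2417 * 0.004064656 = 9.8243 MW

9.8243


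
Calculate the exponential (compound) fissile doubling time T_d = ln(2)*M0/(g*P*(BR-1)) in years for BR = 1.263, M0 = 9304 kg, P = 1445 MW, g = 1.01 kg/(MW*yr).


Breeding gain G = BR - 1 = 1.263 - 1 = 0.263
Fissile production rate = g * P * G = 1.01 * 1445 * 0.263 = 383.83535 kg/yr
T_d = ln(2) * M0 / (g * P * G)
T_d = ln(2) * 9304 / 383.83535 = 16.802 yr

16.802


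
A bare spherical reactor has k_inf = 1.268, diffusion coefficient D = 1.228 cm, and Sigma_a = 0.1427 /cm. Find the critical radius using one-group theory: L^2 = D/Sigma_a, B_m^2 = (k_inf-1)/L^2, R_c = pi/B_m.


L^2 = D / Sigma_a = 1.228 / 0.1427 = 8.605466 cm^2
B_m^2 = (k_inf - 1) / L^2 = (1.268 - 1) / 8.605466 = 0.03114300 /cm^2
For a bare sphere: B_g = pi/R, so R_c = pi / sqrt(B_m^2)
R_c = pi / sqrt(0.03114300) = 17.802 cm

17.802


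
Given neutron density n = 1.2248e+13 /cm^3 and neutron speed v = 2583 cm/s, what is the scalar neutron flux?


phi = n * v
phi = 1.2248e+13 * 2583
phi = 3.1637e+16 /cm^2/s

3.1637e+16


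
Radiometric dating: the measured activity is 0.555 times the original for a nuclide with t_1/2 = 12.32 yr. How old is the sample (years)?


lambda = ln(2) / t_half = ln(2) / 12.32 = 0.05626195 /yr
t = -ln(A/A0) / lambda
t = -ln(0.555) / 0.05626195
t = 10.465 yr

10.465


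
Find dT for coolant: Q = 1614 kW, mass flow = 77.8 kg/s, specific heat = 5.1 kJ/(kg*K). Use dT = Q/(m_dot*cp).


dT = Q / (m_dot * cp)
dT = 1614 / (77.8 * 5.1)
dT = 4.0677 C

4.0677


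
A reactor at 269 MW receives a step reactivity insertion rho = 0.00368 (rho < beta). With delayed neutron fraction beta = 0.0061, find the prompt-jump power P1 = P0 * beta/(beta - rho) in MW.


P1/P0 = beta / (beta - rho)
P1/P0 = 0.0061 / (0.0061 - 0.00368) = 2.520661
P1 = 269 * 2.520661 = 678.06 MW

678.06


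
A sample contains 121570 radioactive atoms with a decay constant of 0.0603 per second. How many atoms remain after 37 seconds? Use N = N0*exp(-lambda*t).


N = N0 * exp(-lambda * t)
N = 121570 * exp(-0.0603 * 37)
N = 13058

13058


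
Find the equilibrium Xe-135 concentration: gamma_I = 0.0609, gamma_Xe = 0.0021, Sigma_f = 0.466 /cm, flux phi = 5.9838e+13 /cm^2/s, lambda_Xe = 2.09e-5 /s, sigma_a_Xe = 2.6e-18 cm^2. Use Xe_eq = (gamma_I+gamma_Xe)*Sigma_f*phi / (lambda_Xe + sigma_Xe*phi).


Xe_eq = (gamma_I + gamma_Xe) * Sigma_f * phi / (lambda_Xe + sigma_Xe * phi)
Numerator = (0.0609 + 0.0021) * 0.466 * 5.9838e+13 = 1.756724e+12
Denominator = 2.09e-5 + 2.6e-18 * 5.9838e+13 = 1.764788e-04
Xe_eq = 1.756724e+12 / 1.764788e-04 = 9.9543e+15 /cm^3

9.9543e+15


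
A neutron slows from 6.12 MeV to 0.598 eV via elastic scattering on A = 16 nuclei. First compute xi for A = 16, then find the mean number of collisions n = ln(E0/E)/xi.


xi = 1 + (A-1)^2/(2A)*ln((A-1)/(A+1)) = 0.1199467 (for A = 16)
n = ln(E0/E) / xi
n = ln(6.12e6 / 0.598) / 0.1199467
n = ln(1.023411e+07) / 0.1199467 = 134.57

134.57


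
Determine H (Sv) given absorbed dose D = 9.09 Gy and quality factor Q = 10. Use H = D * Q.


H = D * Q
H = 9.09 * 10
H = 90.900 Sv

90.900


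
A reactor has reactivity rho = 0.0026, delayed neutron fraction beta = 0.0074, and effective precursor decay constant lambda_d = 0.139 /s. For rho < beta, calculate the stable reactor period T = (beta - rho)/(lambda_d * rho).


T = (beta - rho) / (lambda_d * rho)
T = (0.0074 - 0.0026) / (0.139 * 0.0026)
T = 13.282 s

13.282


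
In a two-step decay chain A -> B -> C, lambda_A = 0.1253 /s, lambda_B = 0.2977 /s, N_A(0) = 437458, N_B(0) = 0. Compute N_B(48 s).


N_B(t) = lambda_A * N_A0 / (lambda_B - lambda_A) * [exp(-lambda_A*t) - exp(-lambda_B*t)]
exp(-0.1253*48) = 0.002443314; exp(-0.2977*48) = 6.224516e-07
N_B = 0.1253 * 437458 / (0.2977 - 0.1253) * (0.002443314 - 6.224516e-07)
N_B = 776.64

776.64


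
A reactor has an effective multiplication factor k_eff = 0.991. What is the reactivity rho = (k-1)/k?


rho = (k_eff - 1) / k_eff
rho = (0.991 - 1) / 0.991
rho = -0.0090817

-0.0090817


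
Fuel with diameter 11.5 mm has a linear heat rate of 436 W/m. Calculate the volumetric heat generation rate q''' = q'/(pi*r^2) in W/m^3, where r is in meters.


r = D / 2 / 1000 = 11.5 / 2 / 1000 = 0.00575 m
q''' = q' / (pi * r^2)
q''' = 436 / (pi * 0.00575^2)
q''' = 4.1976e+06 W/m^3

4.1976e+06


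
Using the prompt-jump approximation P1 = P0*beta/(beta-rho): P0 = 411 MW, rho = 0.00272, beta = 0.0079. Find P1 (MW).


P1/P0 = beta / (beta - rho)
P1/P0 = 0.0079 / (0.0079 - 0.00272) = 1.525097
P1 = 411 * 1.525097 = 626.81 MW

626.81


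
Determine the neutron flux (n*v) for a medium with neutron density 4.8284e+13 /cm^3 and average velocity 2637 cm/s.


phi = n * v
phi = 4.8284e+13 * 2637
phi = 1.2732e+17 /cm^2/s

1.2732e+17


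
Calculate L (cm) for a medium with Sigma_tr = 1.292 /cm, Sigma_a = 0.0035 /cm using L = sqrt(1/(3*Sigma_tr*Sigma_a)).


D = 1 / (3 * Sigma_tr) = 1 / (3 * 1.292) = 0.2579979 cm
L = sqrt(D / Sigma_a)
L = sqrt(0.2579979 / 0.0035)
L = 8.5857 cm

8.5857


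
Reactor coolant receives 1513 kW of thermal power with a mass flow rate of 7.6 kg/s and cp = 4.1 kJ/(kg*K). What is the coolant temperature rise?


dT = Q / (m_dot * cp)
dT = 1513 / (7.6 * 4.1)
dT = 48.556 C

48.556


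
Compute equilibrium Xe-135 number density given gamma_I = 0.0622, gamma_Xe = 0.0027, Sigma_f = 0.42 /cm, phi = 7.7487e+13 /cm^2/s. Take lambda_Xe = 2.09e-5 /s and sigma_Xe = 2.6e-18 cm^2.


Xe_eq = (gamma_I + gamma_Xe) * Sigma_f * phi / (lambda_Xe + sigma_Xe * phi)
Numerator = (0.0622 + 0.0027) * 0.42 * 7.7487e+13 = 2.112141e+12
Denominator = 2.09e-5 + 2.6e-18 * 7.7487e+13 = 2.223662e-04
Xe_eq = 2.112141e+12 / 2.223662e-04 = 9.4985e+15 /cm^3

9.4985e+15


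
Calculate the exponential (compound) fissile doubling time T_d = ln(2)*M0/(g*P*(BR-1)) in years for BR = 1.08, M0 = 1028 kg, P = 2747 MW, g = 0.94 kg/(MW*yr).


Breeding gain G = BR - 1 = 1.08 - 1 = 0.08
Fissile production rate = g * P * G = 0.94 * 2747 * 0.08 = 206.5744 kg/yr
T_d = ln(2) * M0 / (g * P * G)
T_d = ln(2) * 1028 / 206.5744 = 3.4494 yr

3.4494


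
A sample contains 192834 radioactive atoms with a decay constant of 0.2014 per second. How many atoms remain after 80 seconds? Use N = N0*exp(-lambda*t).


N = N0 * exp(-lambda * t)
N = 192834 * exp(-0.2014 * 80)
N = 0.019401

0.019401


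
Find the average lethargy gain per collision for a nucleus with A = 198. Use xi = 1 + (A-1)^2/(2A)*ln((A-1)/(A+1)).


xi = 1 + (A-1)^2/(2A) * ln((A-1)/(A+1))
xi = 1 + (198-1)^2/(2*198) * ln((198-1)/(198 +1))
xi = 0.010067

0.010067


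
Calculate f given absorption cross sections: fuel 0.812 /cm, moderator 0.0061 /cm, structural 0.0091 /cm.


f = Sigma_a_fuel / (Sigma_a_fuel + Sigma_a_mod + Sigma_a_other)
f = 0.812 / (0.812 + 0.0061 + 0.0091)
f = 0.98162

0.98162


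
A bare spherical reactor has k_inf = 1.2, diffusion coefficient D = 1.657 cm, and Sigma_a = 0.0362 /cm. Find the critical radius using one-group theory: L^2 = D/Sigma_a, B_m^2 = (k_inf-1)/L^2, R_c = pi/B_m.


L^2 = D / Sigma_a = 1.657 / 0.0362 = 45.77348 cm^2
B_m^2 = (k_inf - 1) / L^2 = (1.2 - 1) / 45.77348 = 0.004369342 /cm^2
For a bare sphere: B_g = pi/R, so R_c = pi / sqrt(B_m^2)
R_c = pi / sqrt(0.004369342) = 47.527 cm

47.527


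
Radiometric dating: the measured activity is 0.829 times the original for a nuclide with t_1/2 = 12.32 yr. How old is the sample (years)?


lambda = ln(2) / t_half = ln(2) / 12.32 = 0.05626195 /yr
t = -ln(A/A0) / lambda
t = -ln(0.829) / 0.05626195
t = 3.3332 yr

3.3332


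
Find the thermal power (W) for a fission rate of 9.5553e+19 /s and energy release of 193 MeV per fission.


P = fission_rate * E_MeV * 1.602e-13
P = 9.5553e+19 * 193 * 1.602e-13
P = 2.9544e+09 W

2.9544e+09


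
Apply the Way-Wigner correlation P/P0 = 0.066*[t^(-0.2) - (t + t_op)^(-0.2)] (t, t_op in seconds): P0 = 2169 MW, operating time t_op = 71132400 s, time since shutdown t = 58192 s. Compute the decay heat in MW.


P/P0 = 0.066 * [t^(-0.2) - (t + t_op)^(-0.2)]
P/P0 = 0.066 * [58192^(-0.2) - (58192 + 71132400)^(-0.2)]
P/P0 = 0.066 * [0.1114365 - 0.02688534] = 0.005580377
P = 2169 * 0.005580377 = 12.104 MW

12.104


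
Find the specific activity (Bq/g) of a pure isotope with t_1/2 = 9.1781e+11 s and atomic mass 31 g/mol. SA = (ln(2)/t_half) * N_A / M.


lambda = ln(2) / t_half = ln(2) / 9.1781e+11 = 7.552186e-13 /s
SA = lambda * N_A / M
SA = 7.552186e-13 * 6.022e23 / 31
SA = 1.4671e+10 Bq/g

1.4671e+10


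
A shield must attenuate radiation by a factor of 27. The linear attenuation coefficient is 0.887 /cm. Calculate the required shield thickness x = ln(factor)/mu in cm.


x = ln(factor) / mu
x = ln(27) / 0.887
x = 3.7157 cm

3.7157


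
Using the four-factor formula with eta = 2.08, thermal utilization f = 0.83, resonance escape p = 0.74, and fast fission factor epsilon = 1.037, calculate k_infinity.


k_inf = eta * f * p * epsilon
k_inf = 2.08 * 0.83 * 0.74 * 1.037
k_inf = 1.3248

1.3248


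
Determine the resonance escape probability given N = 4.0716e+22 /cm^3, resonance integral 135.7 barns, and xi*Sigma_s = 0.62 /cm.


p = exp(-N * I * 1e-24 / (xi*Sigma_s))
p = exp(-4.0716e+22 * 135.7 * 1e-24 / 0.62)
p = 1.3482e-04

1.3482e-04
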